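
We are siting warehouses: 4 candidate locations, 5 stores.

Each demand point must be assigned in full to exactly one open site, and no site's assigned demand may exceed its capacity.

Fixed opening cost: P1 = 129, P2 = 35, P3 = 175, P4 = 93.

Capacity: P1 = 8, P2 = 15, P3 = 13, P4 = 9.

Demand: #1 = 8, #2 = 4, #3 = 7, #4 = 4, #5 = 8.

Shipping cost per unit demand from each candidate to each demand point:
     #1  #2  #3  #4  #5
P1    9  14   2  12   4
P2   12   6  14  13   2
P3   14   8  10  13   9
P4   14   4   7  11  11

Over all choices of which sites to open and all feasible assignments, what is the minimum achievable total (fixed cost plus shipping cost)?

503

Open {P1, P2, P4}; cheapest assignment that respects the capacities:
  P1 (cap 8, load 8): #1 — cost 8×9 = 72
  P2 (cap 15, load 15): #3, #5 — cost 7×14 + 8×2 = 114
  P4 (cap 9, load 8): #2, #4 — cost 4×4 + 4×11 = 60
  Shipping 246, fixed 257 → total 503.
  Any other capacity-feasible assignment to {P1, P2, P4} ships for at least 246.
Compare {P2, P3, P4}: its best feasible assignment gives total 556.
Compare {P1, P2, P3}: its best feasible assignment gives total 557.
Every other set of open sites that can feasibly serve all demand totals ≥ 556 even under its best assignment. Minimum: 503.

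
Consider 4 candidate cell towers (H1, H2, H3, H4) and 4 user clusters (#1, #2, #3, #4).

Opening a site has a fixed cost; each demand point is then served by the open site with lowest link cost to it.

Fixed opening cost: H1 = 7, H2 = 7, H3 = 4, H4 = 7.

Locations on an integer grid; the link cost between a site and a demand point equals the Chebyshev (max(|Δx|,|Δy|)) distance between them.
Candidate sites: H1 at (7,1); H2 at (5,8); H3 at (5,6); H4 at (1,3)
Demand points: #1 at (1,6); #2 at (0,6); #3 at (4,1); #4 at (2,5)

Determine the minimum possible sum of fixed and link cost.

18

Open {H4}: assign each demand point to its cheapest open site.
  #1→H4 3, #2→H4 3, #3→H4 3, #4→H4 2
  link cost 11, fixed 7 → total 18.
Compare {H3}: link cost 17 + fixed 4 = 21.
Compare {H3, H4}: link cost 11 + fixed 11 = 22.
Compare {H1, H4}: link cost 11 + fixed 14 = 25.
All other subsets cost ≥ 21. Minimum total cost: 18.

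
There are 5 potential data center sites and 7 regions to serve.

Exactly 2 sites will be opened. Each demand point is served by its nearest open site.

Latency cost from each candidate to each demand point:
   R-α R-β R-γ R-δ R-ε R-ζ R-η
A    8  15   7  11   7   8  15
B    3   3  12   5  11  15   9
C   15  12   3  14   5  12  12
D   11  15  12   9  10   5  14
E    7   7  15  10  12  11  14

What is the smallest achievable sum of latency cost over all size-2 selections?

40

Open {B, C}.
  R-α→B 3, R-β→B 3, R-γ→C 3, R-δ→B 5, R-ε→C 5, R-ζ→C 12, R-η→B 9  ⇒ total 40.
Compare {A, B}: total 42.
Compare {B, D}: total 47.
No size-2 selection does better; minimum is 40.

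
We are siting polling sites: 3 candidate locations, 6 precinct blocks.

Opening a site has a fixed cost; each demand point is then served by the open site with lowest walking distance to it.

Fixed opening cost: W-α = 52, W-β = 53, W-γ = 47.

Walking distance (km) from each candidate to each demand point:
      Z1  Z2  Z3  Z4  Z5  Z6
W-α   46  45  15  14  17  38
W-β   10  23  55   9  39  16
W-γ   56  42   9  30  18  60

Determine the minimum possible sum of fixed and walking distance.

185

Open {W-β, W-γ}: assign each demand point to its cheapest open site.
  Z1→W-β 10, Z2→W-β 23, Z3→W-γ 9, Z4→W-β 9, Z5→W-γ 18, Z6→W-β 16
  walking distance 85, fixed 100 → total 185.
Compare {W-α, W-β}: walking distance 90 + fixed 105 = 195.
Compare {W-β}: walking distance 152 + fixed 53 = 205.
Compare {W-α}: walking distance 175 + fixed 52 = 227.
All other subsets cost ≥ 195. Minimum total cost: 185.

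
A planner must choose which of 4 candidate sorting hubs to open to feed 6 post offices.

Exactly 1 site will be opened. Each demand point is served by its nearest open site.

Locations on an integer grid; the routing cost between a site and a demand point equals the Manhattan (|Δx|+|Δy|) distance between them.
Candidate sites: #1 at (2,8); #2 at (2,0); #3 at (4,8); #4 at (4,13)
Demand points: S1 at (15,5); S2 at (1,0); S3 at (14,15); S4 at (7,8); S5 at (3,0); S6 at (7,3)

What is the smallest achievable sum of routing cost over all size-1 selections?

62

Open {#3}.
  S1→#3 14, S2→#3 11, S3→#3 17, S4→#3 3, S5→#3 9, S6→#3 8  ⇒ total 62.
Compare {#1}: total 68.
Compare {#2}: total 68.
No size-1 selection does better; minimum is 62.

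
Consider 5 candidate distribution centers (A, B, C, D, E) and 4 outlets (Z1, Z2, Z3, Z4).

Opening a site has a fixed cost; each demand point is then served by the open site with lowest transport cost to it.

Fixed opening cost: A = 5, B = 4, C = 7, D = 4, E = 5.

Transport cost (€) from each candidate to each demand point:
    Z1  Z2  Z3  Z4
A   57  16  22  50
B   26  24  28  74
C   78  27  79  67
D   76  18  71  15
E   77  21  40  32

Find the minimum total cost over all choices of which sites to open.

Open {A, B, D}: assign each demand point to its cheapest open site.
  Z1→B 26, Z2→A 16, Z3→A 22, Z4→D 15
  transport cost 79, fixed 13 → total 92.
Compare {B, D}: transport cost 87 + fixed 8 = 95.
Compare {A, B, D, E}: transport cost 79 + fixed 18 = 97.
Compare {A, B, C, D}: transport cost 79 + fixed 20 = 99.
All other subsets cost ≥ 95. Minimum total cost: 92.

92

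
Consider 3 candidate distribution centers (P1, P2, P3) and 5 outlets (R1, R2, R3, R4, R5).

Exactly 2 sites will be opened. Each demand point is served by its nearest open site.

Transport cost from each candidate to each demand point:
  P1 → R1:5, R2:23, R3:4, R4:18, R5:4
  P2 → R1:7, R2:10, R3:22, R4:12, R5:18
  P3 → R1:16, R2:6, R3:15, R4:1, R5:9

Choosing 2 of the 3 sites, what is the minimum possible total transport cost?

20

Open {P1, P3}.
  R1→P1 5, R2→P3 6, R3→P1 4, R4→P3 1, R5→P1 4  ⇒ total 20.
Compare {P1, P2}: total 35.
Compare {P2, P3}: total 38.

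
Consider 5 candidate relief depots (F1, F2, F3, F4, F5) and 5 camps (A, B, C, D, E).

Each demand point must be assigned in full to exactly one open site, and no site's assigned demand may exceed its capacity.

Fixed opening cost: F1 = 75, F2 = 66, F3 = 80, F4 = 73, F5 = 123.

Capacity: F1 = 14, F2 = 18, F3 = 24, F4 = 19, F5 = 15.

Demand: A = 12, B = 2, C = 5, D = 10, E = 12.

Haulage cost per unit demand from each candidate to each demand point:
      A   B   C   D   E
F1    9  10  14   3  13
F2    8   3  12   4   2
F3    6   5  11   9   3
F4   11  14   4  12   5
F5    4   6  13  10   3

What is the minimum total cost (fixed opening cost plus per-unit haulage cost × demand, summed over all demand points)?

Open {F2, F3}; cheapest assignment that respects the capacities:
  F2 (cap 18, load 17): B, C, D — cost 2×3 + 5×12 + 10×4 = 106
  F3 (cap 24, load 24): A, E — cost 12×6 + 12×3 = 108
  Shipping 214, fixed 146 → total 360.
  Any other capacity-feasible assignment to {F2, F3} ships for at least 214.
Compare {F2, F3, F4}: its best feasible assignment gives total 393.
Compare {F3, F4}: its best feasible assignment gives total 405.
Every other set of open sites that can feasibly serve all demand totals ≥ 393 even under its best assignment. Minimum: 360.

360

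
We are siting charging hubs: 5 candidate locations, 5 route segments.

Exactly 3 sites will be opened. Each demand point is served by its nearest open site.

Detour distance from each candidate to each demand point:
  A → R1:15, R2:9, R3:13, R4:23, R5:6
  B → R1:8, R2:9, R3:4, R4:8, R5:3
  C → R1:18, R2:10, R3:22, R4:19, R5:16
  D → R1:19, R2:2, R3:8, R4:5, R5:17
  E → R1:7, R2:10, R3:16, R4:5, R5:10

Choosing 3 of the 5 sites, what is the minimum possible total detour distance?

21

Open {B, D, E}.
  R1→E 7, R2→D 2, R3→B 4, R4→D 5, R5→B 3  ⇒ total 21.
Compare {A, B, D}: total 22.
Compare {B, C, D}: total 22.
No size-3 selection does better; minimum is 21.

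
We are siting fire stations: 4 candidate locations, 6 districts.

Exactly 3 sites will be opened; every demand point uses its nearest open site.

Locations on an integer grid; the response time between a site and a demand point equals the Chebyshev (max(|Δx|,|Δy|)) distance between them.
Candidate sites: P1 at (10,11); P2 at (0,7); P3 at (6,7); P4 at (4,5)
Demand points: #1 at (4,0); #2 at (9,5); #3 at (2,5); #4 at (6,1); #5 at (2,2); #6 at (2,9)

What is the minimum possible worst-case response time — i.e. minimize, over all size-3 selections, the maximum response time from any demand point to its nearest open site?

5

Open {P1, P2, P4}.
  Farthest demand point is #1 at response time 5 (to P4); all others are ≤ 5.
With {P1, P3, P4} the worst case is 5.
With {P2, P3, P4} the worst case is 5.
No size-3 selection achieves below 5.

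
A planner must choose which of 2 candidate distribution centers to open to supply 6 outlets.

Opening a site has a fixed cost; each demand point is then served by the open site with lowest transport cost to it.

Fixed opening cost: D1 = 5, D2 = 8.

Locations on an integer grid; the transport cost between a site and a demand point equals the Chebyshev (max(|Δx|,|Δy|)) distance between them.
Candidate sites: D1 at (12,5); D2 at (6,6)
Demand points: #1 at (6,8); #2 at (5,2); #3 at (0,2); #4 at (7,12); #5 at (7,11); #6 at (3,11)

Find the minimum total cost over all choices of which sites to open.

36

Open {D2}: assign each demand point to its cheapest open site.
  #1→D2 2, #2→D2 4, #3→D2 6, #4→D2 6, #5→D2 5, #6→D2 5
  transport cost 28, fixed 8 → total 36.
Compare {D1, D2}: transport cost 28 + fixed 13 = 41.
Compare {D1}: transport cost 47 + fixed 5 = 52.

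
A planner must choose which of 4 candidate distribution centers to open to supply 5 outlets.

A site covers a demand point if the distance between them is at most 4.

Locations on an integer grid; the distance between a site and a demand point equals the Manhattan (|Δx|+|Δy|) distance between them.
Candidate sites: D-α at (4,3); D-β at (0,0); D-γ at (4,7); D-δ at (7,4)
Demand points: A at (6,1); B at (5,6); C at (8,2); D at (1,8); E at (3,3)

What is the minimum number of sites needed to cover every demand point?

Coverage sets (demand points within 4 of each site):
  D-α: {A, B, E}
  D-β: {}
  D-γ: {B, D}
  D-δ: {A, B, C}
No 2 sites suffice: every size-2 union leaves at least one demand point uncovered.
But {D-α, D-γ, D-δ} covers everything, so the minimum is 3.

3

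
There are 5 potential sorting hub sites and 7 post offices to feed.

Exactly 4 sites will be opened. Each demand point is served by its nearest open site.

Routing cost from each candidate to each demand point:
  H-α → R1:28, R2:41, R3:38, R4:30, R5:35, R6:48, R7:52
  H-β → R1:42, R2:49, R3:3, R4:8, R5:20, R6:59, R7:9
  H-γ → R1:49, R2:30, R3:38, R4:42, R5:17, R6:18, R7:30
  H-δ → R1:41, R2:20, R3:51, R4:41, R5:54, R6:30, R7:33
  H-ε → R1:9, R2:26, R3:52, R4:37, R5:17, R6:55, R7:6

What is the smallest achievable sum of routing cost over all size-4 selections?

Open {H-β, H-γ, H-δ, H-ε}.
  R1→H-ε 9, R2→H-δ 20, R3→H-β 3, R4→H-β 8, R5→H-γ 17, R6→H-γ 18, R7→H-ε 6  ⇒ total 81.
Compare {H-α, H-β, H-γ, H-ε}: total 87.
Compare {H-α, H-β, H-δ, H-ε}: total 93.
No size-4 selection does better; minimum is 81.

81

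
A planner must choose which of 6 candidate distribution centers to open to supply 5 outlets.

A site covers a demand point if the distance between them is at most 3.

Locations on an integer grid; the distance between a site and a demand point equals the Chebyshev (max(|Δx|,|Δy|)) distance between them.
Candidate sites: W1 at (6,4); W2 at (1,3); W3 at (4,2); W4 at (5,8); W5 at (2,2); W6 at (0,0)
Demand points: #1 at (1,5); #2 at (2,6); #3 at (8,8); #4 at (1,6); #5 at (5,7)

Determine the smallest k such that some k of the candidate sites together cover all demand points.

Coverage sets (demand points within 3 of each site):
  W1: {#5}
  W2: {#1, #2, #4}
  W3: {#1}
  W4: {#2, #3, #5}
  W5: {#1}
  W6: {}
No single site covers all 5 demand points.
But {W2, W4} covers everything, so the minimum is 2.

2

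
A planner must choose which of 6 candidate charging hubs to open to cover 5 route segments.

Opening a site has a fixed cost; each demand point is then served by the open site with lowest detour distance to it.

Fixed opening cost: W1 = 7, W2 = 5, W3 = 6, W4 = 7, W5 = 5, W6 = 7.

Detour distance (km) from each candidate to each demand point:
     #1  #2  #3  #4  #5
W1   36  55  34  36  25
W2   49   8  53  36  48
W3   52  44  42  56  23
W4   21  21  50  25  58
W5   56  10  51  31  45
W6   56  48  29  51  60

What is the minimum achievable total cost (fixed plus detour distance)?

131

Open {W2, W3, W4, W6}: assign each demand point to its cheapest open site.
  #1→W4 21, #2→W2 8, #3→W6 29, #4→W4 25, #5→W3 23
  detour distance 106, fixed 25 → total 131.
Compare {W1, W2, W4}: detour distance 113 + fixed 19 = 132.
Compare {W3, W4, W5, W6}: detour distance 108 + fixed 25 = 133.
Compare {W1, W4, W5}: detour distance 115 + fixed 19 = 134.
All other subsets cost ≥ 132. Minimum total cost: 131.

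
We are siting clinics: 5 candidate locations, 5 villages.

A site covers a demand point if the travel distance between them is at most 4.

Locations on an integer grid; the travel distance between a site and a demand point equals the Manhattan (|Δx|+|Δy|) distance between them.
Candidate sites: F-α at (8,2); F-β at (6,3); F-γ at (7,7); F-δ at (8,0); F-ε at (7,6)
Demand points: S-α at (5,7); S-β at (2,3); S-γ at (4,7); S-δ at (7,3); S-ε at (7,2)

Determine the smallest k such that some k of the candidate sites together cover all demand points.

Coverage sets (demand points within 4 of each site):
  F-α: {S-δ, S-ε}
  F-β: {S-β, S-δ, S-ε}
  F-γ: {S-α, S-γ, S-δ}
  F-δ: {S-δ, S-ε}
  F-ε: {S-α, S-γ, S-δ, S-ε}
No single site covers all 5 demand points.
But {F-β, F-γ} covers everything, so the minimum is 2.

2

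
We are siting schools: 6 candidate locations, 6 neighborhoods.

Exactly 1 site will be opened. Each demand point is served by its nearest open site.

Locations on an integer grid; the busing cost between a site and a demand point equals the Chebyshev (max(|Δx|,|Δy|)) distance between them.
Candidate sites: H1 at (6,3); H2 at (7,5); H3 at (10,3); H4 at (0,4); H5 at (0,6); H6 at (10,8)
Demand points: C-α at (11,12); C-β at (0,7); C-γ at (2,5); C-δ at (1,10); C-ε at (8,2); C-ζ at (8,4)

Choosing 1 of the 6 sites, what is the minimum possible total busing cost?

29

Open {H2}.
  C-α→H2 7, C-β→H2 7, C-γ→H2 5, C-δ→H2 6, C-ε→H2 3, C-ζ→H2 1  ⇒ total 29.
Compare {H1}: total 30.
Compare {H5}: total 34.
No size-1 selection does better; minimum is 29.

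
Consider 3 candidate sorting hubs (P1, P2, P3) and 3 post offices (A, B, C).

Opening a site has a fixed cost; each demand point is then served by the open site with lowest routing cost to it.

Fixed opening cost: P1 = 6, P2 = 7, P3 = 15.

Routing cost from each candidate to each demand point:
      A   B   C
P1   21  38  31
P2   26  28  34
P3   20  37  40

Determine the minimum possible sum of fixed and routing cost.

93

Open {P1, P2}: assign each demand point to its cheapest open site.
  A→P1 21, B→P2 28, C→P1 31
  routing cost 80, fixed 13 → total 93.
Compare {P2}: routing cost 88 + fixed 7 = 95.
Compare {P1}: routing cost 90 + fixed 6 = 96.
Compare {P2, P3}: routing cost 82 + fixed 22 = 104.
All other subsets cost ≥ 95. Minimum total cost: 93.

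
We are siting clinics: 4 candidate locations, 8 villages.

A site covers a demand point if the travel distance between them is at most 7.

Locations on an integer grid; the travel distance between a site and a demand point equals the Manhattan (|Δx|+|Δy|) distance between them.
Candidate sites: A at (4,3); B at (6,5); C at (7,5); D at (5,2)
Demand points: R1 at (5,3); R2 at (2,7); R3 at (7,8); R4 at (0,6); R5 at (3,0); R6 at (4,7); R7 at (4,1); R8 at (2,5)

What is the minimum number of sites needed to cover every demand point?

Coverage sets (demand points within 7 of each site):
  A: {R1, R2, R4, R5, R6, R7, R8}
  B: {R1, R2, R3, R4, R6, R7, R8}
  C: {R1, R2, R3, R6, R7, R8}
  D: {R1, R5, R6, R7, R8}
No single site covers all 8 demand points.
But {A, B} covers everything, so the minimum is 2.

2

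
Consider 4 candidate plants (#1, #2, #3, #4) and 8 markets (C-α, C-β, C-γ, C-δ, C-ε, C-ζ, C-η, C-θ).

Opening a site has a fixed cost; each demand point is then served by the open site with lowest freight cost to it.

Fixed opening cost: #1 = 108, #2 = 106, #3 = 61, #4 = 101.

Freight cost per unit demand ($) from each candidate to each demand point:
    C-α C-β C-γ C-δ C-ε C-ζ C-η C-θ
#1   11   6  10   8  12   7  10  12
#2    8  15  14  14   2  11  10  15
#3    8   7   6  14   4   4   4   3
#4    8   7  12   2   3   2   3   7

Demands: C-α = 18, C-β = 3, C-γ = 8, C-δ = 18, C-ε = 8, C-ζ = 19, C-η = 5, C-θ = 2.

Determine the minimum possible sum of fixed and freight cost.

Open {#4}: assign each demand point to its cheapest open site.
  C-α→#4 18×8=144, C-β→#4 3×7=21, C-γ→#4 8×12=96, C-δ→#4 18×2=36, C-ε→#4 8×3=24, C-ζ→#4 19×2=38, C-η→#4 5×3=15, C-θ→#4 2×7=14
  freight cost 388, fixed 101 → total 489.
Compare {#3, #4}: freight cost 332 + fixed 162 = 494.
Compare {#1, #4}: freight cost 369 + fixed 209 = 578.
Compare {#2, #4}: freight cost 380 + fixed 207 = 587.
All other subsets cost ≥ 494. Minimum total cost: 489.

489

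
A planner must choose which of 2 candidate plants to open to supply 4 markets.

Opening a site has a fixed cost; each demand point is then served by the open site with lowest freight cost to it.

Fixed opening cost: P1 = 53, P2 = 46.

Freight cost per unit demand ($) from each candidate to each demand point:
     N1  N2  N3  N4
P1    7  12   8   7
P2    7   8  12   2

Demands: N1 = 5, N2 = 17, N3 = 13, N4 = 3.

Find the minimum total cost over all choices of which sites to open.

379

Open {P2}: assign each demand point to its cheapest open site.
  N1→P2 5×7=35, N2→P2 17×8=136, N3→P2 13×12=156, N4→P2 3×2=6
  freight cost 333, fixed 46 → total 379.
Compare {P1, P2}: freight cost 281 + fixed 99 = 380.
Compare {P1}: freight cost 364 + fixed 53 = 417.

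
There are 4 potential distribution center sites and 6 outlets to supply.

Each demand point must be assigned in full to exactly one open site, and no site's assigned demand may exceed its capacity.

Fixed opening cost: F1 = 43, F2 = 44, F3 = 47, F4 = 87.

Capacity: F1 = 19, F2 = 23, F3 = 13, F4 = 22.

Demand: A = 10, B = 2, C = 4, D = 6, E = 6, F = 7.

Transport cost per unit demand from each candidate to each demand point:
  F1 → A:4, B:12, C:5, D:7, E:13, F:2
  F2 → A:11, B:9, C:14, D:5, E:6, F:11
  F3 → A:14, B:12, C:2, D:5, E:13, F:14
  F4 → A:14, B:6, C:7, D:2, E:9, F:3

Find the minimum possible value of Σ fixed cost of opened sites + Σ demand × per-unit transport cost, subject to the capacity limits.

Open {F1, F2, F3}; cheapest assignment that respects the capacities:
  F1 (cap 19, load 17): A, F — cost 10×4 + 7×2 = 54
  F2 (cap 23, load 14): B, D, E — cost 2×9 + 6×5 + 6×6 = 84
  F3 (cap 13, load 4): C — cost 4×2 = 8
  Shipping 146, fixed 134 → total 280.
  Any other capacity-feasible assignment to {F1, F2, F3} ships for at least 146.
Compare {F1, F2}: its best feasible assignment gives total 281.
Compare {F1, F4}: its best feasible assignment gives total 289.
Every other set of open sites that can feasibly serve all demand totals ≥ 281 even under its best assignment. Minimum: 280.

280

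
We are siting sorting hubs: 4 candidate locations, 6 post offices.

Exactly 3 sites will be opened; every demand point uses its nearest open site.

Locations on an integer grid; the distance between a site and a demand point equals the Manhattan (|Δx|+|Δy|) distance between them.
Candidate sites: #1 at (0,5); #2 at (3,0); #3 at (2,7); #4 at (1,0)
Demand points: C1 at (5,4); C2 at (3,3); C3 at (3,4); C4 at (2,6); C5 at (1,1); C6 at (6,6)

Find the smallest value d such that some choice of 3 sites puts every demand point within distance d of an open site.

Open {#1, #2, #3}.
  Farthest demand point is C1 at distance 6 (to #1); all others are ≤ 6.
With {#1, #3, #4} the worst case is 6.
With {#2, #3, #4} the worst case is 6.
No size-3 selection achieves below 6.

6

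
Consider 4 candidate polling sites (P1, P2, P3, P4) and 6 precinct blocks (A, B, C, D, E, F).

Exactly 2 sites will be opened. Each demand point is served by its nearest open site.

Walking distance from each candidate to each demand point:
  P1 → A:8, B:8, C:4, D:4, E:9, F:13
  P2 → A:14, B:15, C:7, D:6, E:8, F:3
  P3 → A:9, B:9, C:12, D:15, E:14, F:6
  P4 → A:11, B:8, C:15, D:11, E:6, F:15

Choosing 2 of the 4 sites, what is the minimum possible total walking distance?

Open {P1, P2}.
  A→P1 8, B→P1 8, C→P1 4, D→P1 4, E→P2 8, F→P2 3  ⇒ total 35.
Compare {P1, P3}: total 39.
Compare {P2, P4}: total 41.
No size-2 selection does better; minimum is 35.

35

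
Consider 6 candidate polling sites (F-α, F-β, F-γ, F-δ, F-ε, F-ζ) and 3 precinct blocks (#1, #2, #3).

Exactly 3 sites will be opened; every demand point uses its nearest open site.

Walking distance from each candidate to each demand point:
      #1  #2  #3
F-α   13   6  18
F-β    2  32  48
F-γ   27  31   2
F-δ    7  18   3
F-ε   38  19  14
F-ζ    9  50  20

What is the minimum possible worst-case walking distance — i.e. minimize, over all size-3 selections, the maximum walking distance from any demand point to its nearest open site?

Open {F-α, F-β, F-γ}.
  Farthest demand point is #2 at walking distance 6 (to F-α); all others are ≤ 6.
With {F-α, F-β, F-δ} the worst case is 6.
With {F-α, F-γ, F-δ} the worst case is 7.
No size-3 selection achieves below 6.

6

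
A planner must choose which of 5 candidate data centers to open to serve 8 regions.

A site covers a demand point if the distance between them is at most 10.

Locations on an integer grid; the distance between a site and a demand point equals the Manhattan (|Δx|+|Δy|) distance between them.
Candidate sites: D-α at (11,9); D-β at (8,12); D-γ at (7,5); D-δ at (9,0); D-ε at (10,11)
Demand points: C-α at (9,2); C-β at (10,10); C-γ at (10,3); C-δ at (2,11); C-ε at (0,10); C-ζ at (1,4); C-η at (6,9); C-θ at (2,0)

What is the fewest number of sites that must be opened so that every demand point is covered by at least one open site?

2

Coverage sets (demand points within 10 of each site):
  D-α: {C-α, C-β, C-γ, C-η}
  D-β: {C-β, C-δ, C-ε, C-η}
  D-γ: {C-α, C-β, C-γ, C-ζ, C-η, C-θ}
  D-δ: {C-α, C-γ, C-θ}
  D-ε: {C-α, C-β, C-γ, C-δ, C-η}
No single site covers all 8 demand points.
But {D-β, D-γ} covers everything, so the minimum is 2.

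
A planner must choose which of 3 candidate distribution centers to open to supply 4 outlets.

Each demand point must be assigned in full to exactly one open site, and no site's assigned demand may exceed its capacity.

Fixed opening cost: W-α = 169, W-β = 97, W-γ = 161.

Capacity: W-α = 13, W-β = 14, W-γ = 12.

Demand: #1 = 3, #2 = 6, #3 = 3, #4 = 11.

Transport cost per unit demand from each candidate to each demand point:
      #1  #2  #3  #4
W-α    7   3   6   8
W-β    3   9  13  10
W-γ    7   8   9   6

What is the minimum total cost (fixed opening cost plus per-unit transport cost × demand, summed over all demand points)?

Open {W-α, W-β}; cheapest assignment that respects the capacities:
  W-α (cap 13, load 9): #2, #3 — cost 6×3 + 3×6 = 36
  W-β (cap 14, load 14): #1, #4 — cost 3×3 + 11×10 = 119
  Shipping 155, fixed 266 → total 421.
  Any other capacity-feasible assignment to {W-α, W-β} ships for at least 155.
Compare {W-β, W-γ}: its best feasible assignment gives total 426.
Compare {W-α, W-γ}: its best feasible assignment gives total 453.
Every other set of open sites that can feasibly serve all demand totals ≥ 426 even under its best assignment. Minimum: 421.

421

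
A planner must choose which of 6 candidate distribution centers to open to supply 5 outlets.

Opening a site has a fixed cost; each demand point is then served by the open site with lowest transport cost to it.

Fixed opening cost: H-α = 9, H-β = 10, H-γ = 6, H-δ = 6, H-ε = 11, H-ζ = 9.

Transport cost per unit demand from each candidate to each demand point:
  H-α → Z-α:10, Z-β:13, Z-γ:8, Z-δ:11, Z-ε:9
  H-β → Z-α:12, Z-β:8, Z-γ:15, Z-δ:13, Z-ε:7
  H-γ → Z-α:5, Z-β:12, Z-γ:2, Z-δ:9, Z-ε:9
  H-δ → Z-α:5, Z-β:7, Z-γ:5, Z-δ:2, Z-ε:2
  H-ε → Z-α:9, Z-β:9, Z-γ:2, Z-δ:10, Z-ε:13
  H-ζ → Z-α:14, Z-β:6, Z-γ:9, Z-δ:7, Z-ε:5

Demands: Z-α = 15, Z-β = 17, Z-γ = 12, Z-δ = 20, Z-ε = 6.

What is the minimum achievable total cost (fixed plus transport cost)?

274

Open {H-γ, H-δ, H-ζ}: assign each demand point to its cheapest open site.
  Z-α→H-γ 15×5=75, Z-β→H-ζ 17×6=102, Z-γ→H-γ 12×2=24, Z-δ→H-δ 20×2=40, Z-ε→H-δ 6×2=12
  transport cost 253, fixed 21 → total 274.
Compare {H-δ, H-ε, H-ζ}: transport cost 253 + fixed 26 = 279.
Compare {H-γ, H-δ}: transport cost 270 + fixed 12 = 282.
Compare {H-α, H-γ, H-δ, H-ζ}: transport cost 253 + fixed 30 = 283.
All other subsets cost ≥ 279. Minimum total cost: 274.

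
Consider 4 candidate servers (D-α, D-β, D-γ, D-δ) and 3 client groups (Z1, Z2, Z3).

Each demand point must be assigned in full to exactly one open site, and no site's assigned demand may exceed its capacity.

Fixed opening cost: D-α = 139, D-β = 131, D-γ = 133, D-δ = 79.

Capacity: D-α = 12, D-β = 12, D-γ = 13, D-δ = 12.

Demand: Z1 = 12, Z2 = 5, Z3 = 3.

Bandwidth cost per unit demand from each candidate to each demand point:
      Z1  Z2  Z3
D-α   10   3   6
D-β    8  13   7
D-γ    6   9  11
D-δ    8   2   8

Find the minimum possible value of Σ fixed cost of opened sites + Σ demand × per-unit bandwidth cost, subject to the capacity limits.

318

Open {D-γ, D-δ}; cheapest assignment that respects the capacities:
  D-γ (cap 13, load 12): Z1 — cost 12×6 = 72
  D-δ (cap 12, load 8): Z2, Z3 — cost 5×2 + 3×8 = 34
  Shipping 106, fixed 212 → total 318.
  Any other capacity-feasible assignment to {D-γ, D-δ} ships for at least 106.
Compare {D-β, D-δ}: its best feasible assignment gives total 340.
Compare {D-α, D-δ}: its best feasible assignment gives total 347.
Every other set of open sites that can feasibly serve all demand totals ≥ 340 even under its best assignment. Minimum: 318.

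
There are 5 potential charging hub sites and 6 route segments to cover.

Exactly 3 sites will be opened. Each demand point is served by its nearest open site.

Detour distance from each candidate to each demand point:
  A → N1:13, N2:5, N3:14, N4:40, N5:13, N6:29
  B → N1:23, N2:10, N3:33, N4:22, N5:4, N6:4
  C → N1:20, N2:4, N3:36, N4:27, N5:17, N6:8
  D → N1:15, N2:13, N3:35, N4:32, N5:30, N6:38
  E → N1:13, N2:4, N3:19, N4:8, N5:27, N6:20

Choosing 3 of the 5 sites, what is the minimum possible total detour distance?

Open {A, B, E}.
  N1→A 13, N2→E 4, N3→A 14, N4→E 8, N5→B 4, N6→B 4  ⇒ total 47.
Compare {B, C, E}: total 52.
Compare {B, D, E}: total 52.
No size-3 selection does better; minimum is 47.

47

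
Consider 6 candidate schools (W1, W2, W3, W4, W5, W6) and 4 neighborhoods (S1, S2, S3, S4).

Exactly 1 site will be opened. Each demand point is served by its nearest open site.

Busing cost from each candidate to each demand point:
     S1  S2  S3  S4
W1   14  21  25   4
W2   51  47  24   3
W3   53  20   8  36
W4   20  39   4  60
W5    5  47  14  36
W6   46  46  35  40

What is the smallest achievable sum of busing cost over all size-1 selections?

64

Open {W1}.
  S1→W1 14, S2→W1 21, S3→W1 25, S4→W1 4  ⇒ total 64.
Compare {W5}: total 102.
Compare {W3}: total 117.
No size-1 selection does better; minimum is 64.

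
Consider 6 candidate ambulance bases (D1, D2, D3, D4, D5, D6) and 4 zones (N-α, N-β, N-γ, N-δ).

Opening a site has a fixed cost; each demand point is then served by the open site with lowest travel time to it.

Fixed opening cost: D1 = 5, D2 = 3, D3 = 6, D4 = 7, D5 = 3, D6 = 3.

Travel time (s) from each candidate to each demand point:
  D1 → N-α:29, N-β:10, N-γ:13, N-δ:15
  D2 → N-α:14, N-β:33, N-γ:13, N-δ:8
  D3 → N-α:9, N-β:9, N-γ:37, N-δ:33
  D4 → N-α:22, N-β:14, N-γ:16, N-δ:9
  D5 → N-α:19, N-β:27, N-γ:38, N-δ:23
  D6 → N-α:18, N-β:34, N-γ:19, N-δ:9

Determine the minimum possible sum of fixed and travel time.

48

Open {D2, D3}: assign each demand point to its cheapest open site.
  N-α→D3 9, N-β→D3 9, N-γ→D2 13, N-δ→D2 8
  travel time 39, fixed 9 → total 48.
Compare {D2, D3, D5}: travel time 39 + fixed 12 = 51.
Compare {D2, D3, D6}: travel time 39 + fixed 12 = 51.
Compare {D1, D2}: travel time 45 + fixed 8 = 53.
All other subsets cost ≥ 51. Minimum total cost: 48.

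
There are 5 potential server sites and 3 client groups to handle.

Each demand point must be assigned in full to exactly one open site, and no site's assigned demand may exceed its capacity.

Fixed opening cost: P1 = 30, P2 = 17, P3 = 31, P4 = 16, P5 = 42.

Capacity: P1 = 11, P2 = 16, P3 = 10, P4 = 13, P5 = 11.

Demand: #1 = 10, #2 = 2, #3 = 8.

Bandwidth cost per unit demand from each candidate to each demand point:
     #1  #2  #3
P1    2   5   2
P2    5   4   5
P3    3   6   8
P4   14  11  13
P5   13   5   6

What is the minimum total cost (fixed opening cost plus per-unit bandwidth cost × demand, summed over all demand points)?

115

Open {P1, P2}; cheapest assignment that respects the capacities:
  P1 (cap 11, load 10): #1 — cost 10×2 = 20
  P2 (cap 16, load 10): #2, #3 — cost 2×4 + 8×5 = 48
  Shipping 68, fixed 47 → total 115.
  Any other capacity-feasible assignment to {P1, P2} ships for at least 68.
Compare {P1, P3}: its best feasible assignment gives total 117.
Compare {P2, P3}: its best feasible assignment gives total 126.
Every other set of open sites that can feasibly serve all demand totals ≥ 117 even under its best assignment. Minimum: 115.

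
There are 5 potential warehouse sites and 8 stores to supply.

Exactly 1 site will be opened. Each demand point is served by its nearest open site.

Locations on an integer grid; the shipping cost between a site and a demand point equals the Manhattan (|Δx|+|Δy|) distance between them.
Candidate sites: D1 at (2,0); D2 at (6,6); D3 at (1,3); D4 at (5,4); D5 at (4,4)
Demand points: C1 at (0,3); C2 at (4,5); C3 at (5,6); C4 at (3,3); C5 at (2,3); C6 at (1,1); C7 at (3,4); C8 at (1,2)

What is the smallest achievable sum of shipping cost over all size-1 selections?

Open {D3}.
  C1→D3 1, C2→D3 5, C3→D3 7, C4→D3 2, C5→D3 1, C6→D3 2, C7→D3 3, C8→D3 1  ⇒ total 22.
Compare {D5}: total 26.
Compare {D4}: total 32.
No size-1 selection does better; minimum is 22.

22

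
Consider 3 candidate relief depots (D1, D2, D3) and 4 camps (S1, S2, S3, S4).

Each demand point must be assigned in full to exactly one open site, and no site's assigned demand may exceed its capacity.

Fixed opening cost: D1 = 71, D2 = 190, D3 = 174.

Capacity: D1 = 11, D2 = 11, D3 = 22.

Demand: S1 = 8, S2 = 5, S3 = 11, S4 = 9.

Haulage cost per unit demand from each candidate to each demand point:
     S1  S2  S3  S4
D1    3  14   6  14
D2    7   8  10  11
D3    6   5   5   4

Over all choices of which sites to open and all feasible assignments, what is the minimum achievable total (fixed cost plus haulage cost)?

420

Open {D1, D3}; cheapest assignment that respects the capacities:
  D1 (cap 11, load 11): S3 — cost 11×6 = 66
  D3 (cap 22, load 22): S1, S2, S4 — cost 8×6 + 5×5 + 9×4 = 109
  Shipping 175, fixed 245 → total 420.
  Any other capacity-feasible assignment to {D1, D3} ships for at least 175.
Compare {D2, D3}: its best feasible assignment gives total 583.
Compare {D1, D2, D3}: its best feasible assignment gives total 590.
Every other set of open sites that can feasibly serve all demand totals ≥ 583 even under its best assignment. Minimum: 420.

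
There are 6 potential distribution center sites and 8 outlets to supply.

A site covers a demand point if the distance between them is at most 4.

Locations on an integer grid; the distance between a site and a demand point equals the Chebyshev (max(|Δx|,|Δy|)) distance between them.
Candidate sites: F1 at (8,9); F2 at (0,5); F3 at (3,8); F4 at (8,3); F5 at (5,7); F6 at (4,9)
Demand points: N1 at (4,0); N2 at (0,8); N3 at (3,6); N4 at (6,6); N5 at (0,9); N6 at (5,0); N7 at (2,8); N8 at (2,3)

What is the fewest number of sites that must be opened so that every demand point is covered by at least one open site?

Coverage sets (demand points within 4 of each site):
  F1: {N4}
  F2: {N2, N3, N5, N7, N8}
  F3: {N2, N3, N4, N5, N7}
  F4: {N1, N4, N6}
  F5: {N3, N4, N7, N8}
  F6: {N2, N3, N4, N5, N7}
No single site covers all 8 demand points.
But {F2, F4} covers everything, so the minimum is 2.

2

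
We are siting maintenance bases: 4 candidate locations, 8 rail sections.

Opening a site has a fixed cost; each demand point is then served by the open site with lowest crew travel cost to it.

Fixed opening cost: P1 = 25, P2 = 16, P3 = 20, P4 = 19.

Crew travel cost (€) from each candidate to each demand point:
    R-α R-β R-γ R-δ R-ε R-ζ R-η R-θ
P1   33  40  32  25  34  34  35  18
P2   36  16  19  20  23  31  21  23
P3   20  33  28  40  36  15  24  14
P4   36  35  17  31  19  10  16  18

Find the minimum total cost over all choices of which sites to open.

184

Open {P2, P3}: assign each demand point to its cheapest open site.
  R-α→P3 20, R-β→P2 16, R-γ→P2 19, R-δ→P2 20, R-ε→P2 23, R-ζ→P3 15, R-η→P2 21, R-θ→P3 14
  crew travel cost 148, fixed 36 → total 184.
Compare {P2, P4}: crew travel cost 152 + fixed 35 = 187.
Compare {P2, P3, P4}: crew travel cost 132 + fixed 55 = 187.
Compare {P3, P4}: crew travel cost 160 + fixed 39 = 199.
All other subsets cost ≥ 187. Minimum total cost: 184.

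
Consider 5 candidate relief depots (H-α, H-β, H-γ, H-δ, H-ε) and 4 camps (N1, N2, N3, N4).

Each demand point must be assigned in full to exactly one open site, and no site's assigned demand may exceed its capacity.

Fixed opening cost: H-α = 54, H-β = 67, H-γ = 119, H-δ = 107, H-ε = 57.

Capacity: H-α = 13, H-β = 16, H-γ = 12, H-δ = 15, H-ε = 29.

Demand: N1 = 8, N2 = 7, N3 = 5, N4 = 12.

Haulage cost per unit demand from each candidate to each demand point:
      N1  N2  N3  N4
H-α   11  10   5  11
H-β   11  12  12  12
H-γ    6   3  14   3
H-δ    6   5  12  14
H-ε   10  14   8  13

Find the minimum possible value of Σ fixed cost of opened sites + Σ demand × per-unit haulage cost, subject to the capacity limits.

Open {H-α, H-γ, H-δ}; cheapest assignment that respects the capacities:
  H-α (cap 13, load 5): N3 — cost 5×5 = 25
  H-γ (cap 12, load 12): N4 — cost 12×3 = 36
  H-δ (cap 15, load 15): N1, N2 — cost 8×6 + 7×5 = 83
  Shipping 144, fixed 280 → total 424.
  Any other capacity-feasible assignment to {H-α, H-γ, H-δ} ships for at least 144.
Compare {H-γ, H-ε}: its best feasible assignment gives total 430.
Compare {H-α, H-γ, H-ε}: its best feasible assignment gives total 441.
Every other set of open sites that can feasibly serve all demand totals ≥ 430 even under its best assignment. Minimum: 424.

424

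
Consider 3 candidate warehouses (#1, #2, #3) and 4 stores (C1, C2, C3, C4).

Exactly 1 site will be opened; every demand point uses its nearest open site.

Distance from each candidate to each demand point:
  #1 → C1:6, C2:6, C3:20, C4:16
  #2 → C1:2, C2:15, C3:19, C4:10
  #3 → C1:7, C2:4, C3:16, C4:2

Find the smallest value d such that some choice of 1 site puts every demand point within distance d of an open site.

Open {#3}.
  Farthest demand point is C3 at distance 16 (to #3); all others are ≤ 16.
With {#2} the worst case is 19.
With {#1} the worst case is 20.
No size-1 selection achieves below 16.

16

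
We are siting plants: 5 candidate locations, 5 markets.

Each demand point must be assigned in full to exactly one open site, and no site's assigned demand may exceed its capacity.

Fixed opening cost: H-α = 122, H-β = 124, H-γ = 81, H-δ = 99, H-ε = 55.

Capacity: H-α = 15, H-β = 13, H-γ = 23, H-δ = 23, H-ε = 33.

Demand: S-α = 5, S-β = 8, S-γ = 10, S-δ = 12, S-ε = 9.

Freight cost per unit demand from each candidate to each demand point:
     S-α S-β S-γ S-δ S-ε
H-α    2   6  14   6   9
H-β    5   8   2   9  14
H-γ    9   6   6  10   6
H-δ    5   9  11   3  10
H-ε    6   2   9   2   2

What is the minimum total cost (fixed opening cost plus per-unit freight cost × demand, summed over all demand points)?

Open {H-γ, H-ε}; cheapest assignment that respects the capacities:
  H-γ (cap 23, load 15): S-α, S-γ — cost 5×9 + 10×6 = 105
  H-ε (cap 33, load 29): S-β, S-δ, S-ε — cost 8×2 + 12×2 + 9×2 = 58
  Shipping 163, fixed 136 → total 299.
  Any other capacity-feasible assignment to {H-γ, H-ε} ships for at least 163.
Compare {H-δ, H-ε}: its best feasible assignment gives total 339.
Compare {H-α, H-ε}: its best feasible assignment gives total 367.
Every other set of open sites that can feasibly serve all demand totals ≥ 339 even under its best assignment. Minimum: 299.

299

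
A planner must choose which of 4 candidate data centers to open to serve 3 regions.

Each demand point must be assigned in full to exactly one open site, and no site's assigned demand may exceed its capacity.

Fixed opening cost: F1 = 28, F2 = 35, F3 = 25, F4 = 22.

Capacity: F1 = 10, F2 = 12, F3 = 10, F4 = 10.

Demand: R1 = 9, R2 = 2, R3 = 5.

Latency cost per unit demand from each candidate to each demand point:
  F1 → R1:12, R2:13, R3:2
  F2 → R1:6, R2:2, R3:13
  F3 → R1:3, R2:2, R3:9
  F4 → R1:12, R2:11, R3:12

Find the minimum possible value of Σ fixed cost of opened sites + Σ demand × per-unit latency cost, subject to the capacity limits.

Open {F1, F3}; cheapest assignment that respects the capacities:
  F1 (cap 10, load 7): R2, R3 — cost 2×13 + 5×2 = 36
  F3 (cap 10, load 9): R1 — cost 9×3 = 27
  Shipping 63, fixed 53 → total 116.
  Any other capacity-feasible assignment to {F1, F3} ships for at least 63.
Compare {F1, F2, F3}: its best feasible assignment gives total 129.
Compare {F1, F2}: its best feasible assignment gives total 131.
Every other set of open sites that can feasibly serve all demand totals ≥ 129 even under its best assignment. Minimum: 116.

116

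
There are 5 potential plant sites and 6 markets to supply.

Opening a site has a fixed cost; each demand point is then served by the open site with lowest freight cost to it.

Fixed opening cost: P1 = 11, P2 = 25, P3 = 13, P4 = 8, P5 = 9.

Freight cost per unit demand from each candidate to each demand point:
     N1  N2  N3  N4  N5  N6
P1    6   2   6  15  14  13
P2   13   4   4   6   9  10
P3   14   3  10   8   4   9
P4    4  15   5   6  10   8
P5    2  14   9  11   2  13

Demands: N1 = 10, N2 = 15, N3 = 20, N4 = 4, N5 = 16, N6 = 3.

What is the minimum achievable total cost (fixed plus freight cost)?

Open {P1, P4, P5}: assign each demand point to its cheapest open site.
  N1→P5 10×2=20, N2→P1 15×2=30, N3→P4 20×5=100, N4→P4 4×6=24, N5→P5 16×2=32, N6→P4 3×8=24
  freight cost 230, fixed 28 → total 258.
Compare {P1, P2, P5}: freight cost 216 + fixed 45 = 261.
Compare {P1, P2, P4, P5}: freight cost 210 + fixed 53 = 263.
Compare {P1, P2, P3, P5}: freight cost 213 + fixed 58 = 271.
All other subsets cost ≥ 261. Minimum total cost: 258.

258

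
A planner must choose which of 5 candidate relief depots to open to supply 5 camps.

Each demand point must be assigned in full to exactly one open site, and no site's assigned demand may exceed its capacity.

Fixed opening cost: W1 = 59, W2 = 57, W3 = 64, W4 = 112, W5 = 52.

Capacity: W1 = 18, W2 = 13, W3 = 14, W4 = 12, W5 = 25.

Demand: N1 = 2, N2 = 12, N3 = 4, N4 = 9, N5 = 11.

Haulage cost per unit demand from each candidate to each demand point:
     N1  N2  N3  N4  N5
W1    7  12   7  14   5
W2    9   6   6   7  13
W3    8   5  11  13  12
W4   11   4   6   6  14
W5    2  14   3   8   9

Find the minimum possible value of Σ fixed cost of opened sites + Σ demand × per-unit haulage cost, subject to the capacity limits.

375

Open {W3, W5}; cheapest assignment that respects the capacities:
  W3 (cap 14, load 14): N1, N2 — cost 2×8 + 12×5 = 76
  W5 (cap 25, load 24): N3, N4, N5 — cost 4×3 + 9×8 + 11×9 = 183
  Shipping 259, fixed 116 → total 375.
  Any other capacity-feasible assignment to {W3, W5} ships for at least 259.
Compare {W1, W3, W5}: its best feasible assignment gives total 378.
Compare {W1, W2, W5}: its best feasible assignment gives total 383.
Every other set of open sites that can feasibly serve all demand totals ≥ 378 even under its best assignment. Minimum: 375.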